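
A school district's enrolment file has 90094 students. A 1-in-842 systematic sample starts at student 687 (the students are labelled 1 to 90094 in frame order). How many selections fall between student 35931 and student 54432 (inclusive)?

k = 842
First selection ≥ 35931: 687 + ⌈(35931−687)/842⌉·842 = 687 + 42×842 = 36051
Last selection ≤ 54432: 687 + ⌊(54432−687)/842⌋·842 = 687 + 63×842 = 53733
Count = 63 − 42 + 1 = 22

22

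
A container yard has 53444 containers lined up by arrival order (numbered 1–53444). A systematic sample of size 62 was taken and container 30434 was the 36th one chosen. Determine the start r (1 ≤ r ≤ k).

264

k = 53444/62 = 862
r = 30434 − (36−1)×862 = 30434 − 30170 = 264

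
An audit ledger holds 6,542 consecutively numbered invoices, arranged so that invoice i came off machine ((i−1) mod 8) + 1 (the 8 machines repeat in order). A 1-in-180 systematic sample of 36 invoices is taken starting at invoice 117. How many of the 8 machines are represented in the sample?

Consecutive selections differ by k = 180, so their machine numbers differ by 180 mod 8 = 4.
gcd(180, 8) = 4, so the sample visits 8/4 = 2 distinct residues mod 8.
Start 117 is machine 5; the machines hit are 1, 5.

2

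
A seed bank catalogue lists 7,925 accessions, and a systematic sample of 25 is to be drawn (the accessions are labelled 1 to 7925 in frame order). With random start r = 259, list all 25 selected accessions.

k = N/n = 7925/25 = 317
accession 1: 259
accession 2: 259 + 317 = 576
accession 3: 576 + 317 = 893
accession 4: 893 + 317 = 1210
accession 5: 1210 + 317 = 1527
accession 6: 1527 + 317 = 1844
accession 7: 1844 + 317 = 2161
accession 8: 2161 + 317 = 2478
accession 9: 2478 + 317 = 2795
accession 10: 2795 + 317 = 3112
accession 11: 3112 + 317 = 3429
accession 12: 3429 + 317 = 3746
accession 13: 3746 + 317 = 4063
accession 14: 4063 + 317 = 4380
accession 15: 4380 + 317 = 4697
accession 16: 4697 + 317 = 5014
accession 17: 5014 + 317 = 5331
accession 18: 5331 + 317 = 5648
accession 19: 5648 + 317 = 5965
accession 20: 5965 + 317 = 6282
accession 21: 6282 + 317 = 6599
accession 22: 6599 + 317 = 6916
accession 23: 6916 + 317 = 7233
accession 24: 7233 + 317 = 7550
accession 25: 7550 + 317 = 7867

259, 576, 893, 1210, 1527, 1844, 2161, 2478, 2795, 3112, 3429, 3746, 4063, 4380, 4697, 5014, 5331, 5648, 5965, 6282, 6599, 6916, 7233, 7550, 7867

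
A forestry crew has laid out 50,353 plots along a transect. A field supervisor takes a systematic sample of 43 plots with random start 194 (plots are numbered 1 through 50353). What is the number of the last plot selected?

49376

k = 50353/43 = 1171
43rd selection = r + (43−1)·k = 194 + 42×1171 = 194 + 49182 = 49376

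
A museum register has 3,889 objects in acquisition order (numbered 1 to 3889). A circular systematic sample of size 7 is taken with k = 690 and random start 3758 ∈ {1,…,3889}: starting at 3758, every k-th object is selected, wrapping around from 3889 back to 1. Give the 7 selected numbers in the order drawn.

Selection 1: 3758
Selection 2: 3758 + 690 = 4448 → 4448 − 3889 = 559
Selection 3: 559 + 690 = 1249
Selection 4: 1249 + 690 = 1939
Selection 5: 1939 + 690 = 2629
Selection 6: 2629 + 690 = 3319
Selection 7: 3319 + 690 = 4009 → 4009 − 3889 = 120

3758, 559, 1249, 1939, 2629, 3319, 120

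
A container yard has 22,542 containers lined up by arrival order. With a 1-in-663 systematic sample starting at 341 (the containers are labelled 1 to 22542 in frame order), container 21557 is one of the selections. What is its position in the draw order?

33

k = 663
position = (21557 − 341)/663 + 1 = 21216/663 + 1 = 32 + 1 = 33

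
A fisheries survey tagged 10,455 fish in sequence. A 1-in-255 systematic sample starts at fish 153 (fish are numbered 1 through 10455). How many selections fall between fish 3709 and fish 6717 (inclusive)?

k = 255
First selection ≥ 3709: 153 + ⌈(3709−153)/255⌉·255 = 153 + 14×255 = 3723
Last selection ≤ 6717: 153 + ⌊(6717−153)/255⌋·255 = 153 + 25×255 = 6528
Count = 25 − 14 + 1 = 12

12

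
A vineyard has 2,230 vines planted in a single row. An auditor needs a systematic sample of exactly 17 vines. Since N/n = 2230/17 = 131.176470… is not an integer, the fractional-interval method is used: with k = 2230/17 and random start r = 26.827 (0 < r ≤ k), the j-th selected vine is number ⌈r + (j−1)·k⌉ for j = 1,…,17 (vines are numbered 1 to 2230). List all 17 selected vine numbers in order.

27, 159, 290, 421, 552, 683, 814, 946, 1077, 1208, 1339, 1470, 1601, 1733, 1864, 1995, 2126

j=1: r + 0k = 26.827 → ⌈·⌉ = 27
j=2: r + 1k = 158.003470… → ⌈·⌉ = 159
j=3: r + 2k = 289.179941… → ⌈·⌉ = 290
j=4: r + 3k = 420.356411… → ⌈·⌉ = 421
j=5: r + 4k = 551.532882… → ⌈·⌉ = 552
j=6: r + 5k = 682.709352… → ⌈·⌉ = 683
j=7: r + 6k = 813.885823… → ⌈·⌉ = 814
j=8: r + 7k = 945.062294… → ⌈·⌉ = 946
j=9: r + 8k = 1076.238764… → ⌈·⌉ = 1077
j=10: r + 9k = 1207.415235… → ⌈·⌉ = 1208
j=11: r + 10k = 1338.591705… → ⌈·⌉ = 1339
j=12: r + 11k = 1469.768176… → ⌈·⌉ = 1470
j=13: r + 12k = 1600.944647… → ⌈·⌉ = 1601
j=14: r + 13k = 1732.121117… → ⌈·⌉ = 1733
j=15: r + 14k = 1863.297588… → ⌈·⌉ = 1864
j=16: r + 15k = 1994.474058… → ⌈·⌉ = 1995
j=17: r + 16k = 2125.650529… → ⌈·⌉ = 2126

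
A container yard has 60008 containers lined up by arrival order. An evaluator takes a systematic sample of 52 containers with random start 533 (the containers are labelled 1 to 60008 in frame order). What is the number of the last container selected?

k = 60008/52 = 1154
52nd selection = r + (52−1)·k = 533 + 51×1154 = 533 + 58854 = 59387

59387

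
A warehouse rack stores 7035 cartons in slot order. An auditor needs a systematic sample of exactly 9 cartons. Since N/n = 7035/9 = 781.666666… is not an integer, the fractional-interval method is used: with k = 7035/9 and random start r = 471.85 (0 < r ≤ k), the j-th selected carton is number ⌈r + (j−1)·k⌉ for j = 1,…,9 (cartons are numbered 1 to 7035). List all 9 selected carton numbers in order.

j=1: r + 0k = 471.85 → ⌈·⌉ = 472
j=2: r + 1k = 1253.516666… → ⌈·⌉ = 1254
j=3: r + 2k = 2035.183333… → ⌈·⌉ = 2036
j=4: r + 3k = 2816.85 → ⌈·⌉ = 2817
j=5: r + 4k = 3598.516666… → ⌈·⌉ = 3599
j=6: r + 5k = 4380.183333… → ⌈·⌉ = 4381
j=7: r + 6k = 5161.85 → ⌈·⌉ = 5162
j=8: r + 7k = 5943.516666… → ⌈·⌉ = 5944
j=9: r + 8k = 6725.183333… → ⌈·⌉ = 6726

472, 1254, 2036, 2817, 3599, 4381, 5162, 5944, 6726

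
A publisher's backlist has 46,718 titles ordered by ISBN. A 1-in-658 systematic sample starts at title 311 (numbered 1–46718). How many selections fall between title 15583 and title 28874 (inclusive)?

k = 658
First selection ≥ 15583: 311 + ⌈(15583−311)/658⌉·658 = 311 + 24×658 = 16103
Last selection ≤ 28874: 311 + ⌊(28874−311)/658⌋·658 = 311 + 43×658 = 28605
Count = 43 − 24 + 1 = 20

20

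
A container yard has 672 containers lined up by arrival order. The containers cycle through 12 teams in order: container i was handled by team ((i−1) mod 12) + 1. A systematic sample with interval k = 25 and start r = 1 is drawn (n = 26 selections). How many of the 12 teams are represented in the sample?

12

Consecutive selections differ by k = 25, so their team numbers differ by 25 mod 12 = 1.
gcd(25, 12) = 1, so the sample visits 12/1 = 12 distinct residues mod 12.
Start 1 is team 1; the teams hit are 1, 2, 3, 4, 5, 6, 7, 8, 9, 10, 11, 12.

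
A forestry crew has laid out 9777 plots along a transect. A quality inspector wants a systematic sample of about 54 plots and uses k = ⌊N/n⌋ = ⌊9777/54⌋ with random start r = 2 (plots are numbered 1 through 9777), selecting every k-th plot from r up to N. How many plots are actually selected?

k = ⌊9777/54⌋ = 181
Achieved size = ⌊(9777 − 2)/181⌋ + 1 = ⌊9775/181⌋ + 1 = 54 + 1 = 55
(last selection: 2 + 54×181 = 9776 ≤ 9777; next would be 9957 > 9777)

55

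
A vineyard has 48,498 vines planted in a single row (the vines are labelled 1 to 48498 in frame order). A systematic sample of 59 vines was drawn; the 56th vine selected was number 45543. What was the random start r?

333

k = 48498/59 = 822
r = 45543 − (56−1)×822 = 45543 − 45210 = 333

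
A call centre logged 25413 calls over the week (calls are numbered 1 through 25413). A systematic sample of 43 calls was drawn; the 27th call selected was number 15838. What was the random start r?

472

k = 25413/43 = 591
r = 15838 − (27−1)×591 = 15838 − 15366 = 472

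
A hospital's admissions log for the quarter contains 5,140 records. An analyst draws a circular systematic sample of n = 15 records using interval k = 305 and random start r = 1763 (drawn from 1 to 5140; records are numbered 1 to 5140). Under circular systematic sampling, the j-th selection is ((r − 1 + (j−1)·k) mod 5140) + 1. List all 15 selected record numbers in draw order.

Selection 1: 1763
Selection 2: 1763 + 305 = 2068
Selection 3: 2068 + 305 = 2373
Selection 4: 2373 + 305 = 2678
Selection 5: 2678 + 305 = 2983
Selection 6: 2983 + 305 = 3288
Selection 7: 3288 + 305 = 3593
Selection 8: 3593 + 305 = 3898
Selection 9: 3898 + 305 = 4203
Selection 10: 4203 + 305 = 4508
Selection 11: 4508 + 305 = 4813
Selection 12: 4813 + 305 = 5118
Selection 13: 5118 + 305 = 5423 → 5423 − 5140 = 283
Selection 14: 283 + 305 = 588
Selection 15: 588 + 305 = 893

1763, 2068, 2373, 2678, 2983, 3288, 3593, 3898, 4203, 4508, 4813, 5118, 283, 588, 893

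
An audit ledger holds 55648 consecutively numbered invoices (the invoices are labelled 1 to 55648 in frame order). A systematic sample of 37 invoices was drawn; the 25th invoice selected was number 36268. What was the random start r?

172

k = 55648/37 = 1504
r = 36268 − (25−1)×1504 = 36268 − 36096 = 172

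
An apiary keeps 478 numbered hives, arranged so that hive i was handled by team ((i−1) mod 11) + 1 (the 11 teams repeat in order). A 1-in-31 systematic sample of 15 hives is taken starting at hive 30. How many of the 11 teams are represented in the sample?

11

Consecutive selections differ by k = 31, so their team numbers differ by 31 mod 11 = 9.
gcd(31, 11) = 1, so the sample visits 11/1 = 11 distinct residues mod 11.
Start 30 is team 8; the teams hit are 1, 2, 3, 4, 5, 6, 7, 8, 9, 10, 11.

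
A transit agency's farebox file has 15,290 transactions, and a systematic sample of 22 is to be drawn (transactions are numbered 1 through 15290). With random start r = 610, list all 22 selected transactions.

610, 1305, 2000, 2695, 3390, 4085, 4780, 5475, 6170, 6865, 7560, 8255, 8950, 9645, 10340, 11035, 11730, 12425, 13120, 13815, 14510, 15205

k = N/n = 15290/22 = 695
transaction 1: 610
transaction 2: 610 + 695 = 1305
transaction 3: 1305 + 695 = 2000
transaction 4: 2000 + 695 = 2695
transaction 5: 2695 + 695 = 3390
transaction 6: 3390 + 695 = 4085
transaction 7: 4085 + 695 = 4780
transaction 8: 4780 + 695 = 5475
transaction 9: 5475 + 695 = 6170
transaction 10: 6170 + 695 = 6865
transaction 11: 6865 + 695 = 7560
transaction 12: 7560 + 695 = 8255
transaction 13: 8255 + 695 = 8950
transaction 14: 8950 + 695 = 9645
transaction 15: 9645 + 695 = 10340
transaction 16: 10340 + 695 = 11035
transaction 17: 11035 + 695 = 11730
transaction 18: 11730 + 695 = 12425
transaction 19: 12425 + 695 = 13120
transaction 20: 13120 + 695 = 13815
transaction 21: 13815 + 695 = 14510
transaction 22: 14510 + 695 = 15205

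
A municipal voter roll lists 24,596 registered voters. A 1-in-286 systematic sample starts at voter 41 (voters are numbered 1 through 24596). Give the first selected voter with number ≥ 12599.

k = 286
Steps past start: ⌈(12599 − 41)/286⌉ = ⌈12558/286⌉ = 44
Selected voter: 41 + 44×286 = 12625

12625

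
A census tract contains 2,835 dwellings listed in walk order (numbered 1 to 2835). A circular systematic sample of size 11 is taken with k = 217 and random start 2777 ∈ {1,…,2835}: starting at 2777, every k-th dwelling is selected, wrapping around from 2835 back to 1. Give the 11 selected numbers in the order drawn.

2777, 159, 376, 593, 810, 1027, 1244, 1461, 1678, 1895, 2112

Selection 1: 2777
Selection 2: 2777 + 217 = 2994 → 2994 − 2835 = 159
Selection 3: 159 + 217 = 376
Selection 4: 376 + 217 = 593
Selection 5: 593 + 217 = 810
Selection 6: 810 + 217 = 1027
Selection 7: 1027 + 217 = 1244
Selection 8: 1244 + 217 = 1461
Selection 9: 1461 + 217 = 1678
Selection 10: 1678 + 217 = 1895
Selection 11: 1895 + 217 = 2112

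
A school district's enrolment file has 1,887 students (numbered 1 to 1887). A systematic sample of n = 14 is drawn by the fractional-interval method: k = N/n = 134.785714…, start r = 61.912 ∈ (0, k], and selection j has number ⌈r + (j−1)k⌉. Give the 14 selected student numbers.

62, 197, 332, 467, 602, 736, 871, 1006, 1141, 1275, 1410, 1545, 1680, 1815

j=1: r + 0k = 61.912 → ⌈·⌉ = 62
j=2: r + 1k = 196.697714… → ⌈·⌉ = 197
j=3: r + 2k = 331.483428… → ⌈·⌉ = 332
j=4: r + 3k = 466.269142… → ⌈·⌉ = 467
j=5: r + 4k = 601.054857… → ⌈·⌉ = 602
j=6: r + 5k = 735.840571… → ⌈·⌉ = 736
j=7: r + 6k = 870.626285… → ⌈·⌉ = 871
j=8: r + 7k = 1005.412 → ⌈·⌉ = 1006
j=9: r + 8k = 1140.197714… → ⌈·⌉ = 1141
j=10: r + 9k = 1274.983428… → ⌈·⌉ = 1275
j=11: r + 10k = 1409.769142… → ⌈·⌉ = 1410
j=12: r + 11k = 1544.554857… → ⌈·⌉ = 1545
j=13: r + 12k = 1679.340571… → ⌈·⌉ = 1680
j=14: r + 13k = 1814.126285… → ⌈·⌉ = 1815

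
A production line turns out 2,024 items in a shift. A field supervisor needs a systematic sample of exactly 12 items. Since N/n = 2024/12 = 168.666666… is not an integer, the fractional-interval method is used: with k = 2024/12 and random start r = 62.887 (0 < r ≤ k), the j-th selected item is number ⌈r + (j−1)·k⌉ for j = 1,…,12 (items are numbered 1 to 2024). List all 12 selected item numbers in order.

j=1: r + 0k = 62.887 → ⌈·⌉ = 63
j=2: r + 1k = 231.553666… → ⌈·⌉ = 232
j=3: r + 2k = 400.220333… → ⌈·⌉ = 401
j=4: r + 3k = 568.887 → ⌈·⌉ = 569
j=5: r + 4k = 737.553666… → ⌈·⌉ = 738
j=6: r + 5k = 906.220333… → ⌈·⌉ = 907
j=7: r + 6k = 1074.887 → ⌈·⌉ = 1075
j=8: r + 7k = 1243.553666… → ⌈·⌉ = 1244
j=9: r + 8k = 1412.220333… → ⌈·⌉ = 1413
j=10: r + 9k = 1580.887 → ⌈·⌉ = 1581
j=11: r + 10k = 1749.553666… → ⌈·⌉ = 1750
j=12: r + 11k = 1918.220333… → ⌈·⌉ = 1919

63, 232, 401, 569, 738, 907, 1075, 1244, 1413, 1581, 1750, 1919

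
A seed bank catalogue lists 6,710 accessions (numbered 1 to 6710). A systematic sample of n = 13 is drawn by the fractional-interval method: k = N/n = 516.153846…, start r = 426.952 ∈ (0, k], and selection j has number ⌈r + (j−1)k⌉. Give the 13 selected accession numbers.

427, 944, 1460, 1976, 2492, 3008, 3524, 4041, 4557, 5073, 5589, 6105, 6621

j=1: r + 0k = 426.952 → ⌈·⌉ = 427
j=2: r + 1k = 943.105846… → ⌈·⌉ = 944
j=3: r + 2k = 1459.259692… → ⌈·⌉ = 1460
j=4: r + 3k = 1975.413538… → ⌈·⌉ = 1976
j=5: r + 4k = 2491.567384… → ⌈·⌉ = 2492
j=6: r + 5k = 3007.721230… → ⌈·⌉ = 3008
j=7: r + 6k = 3523.875076… → ⌈·⌉ = 3524
j=8: r + 7k = 4040.028923… → ⌈·⌉ = 4041
j=9: r + 8k = 4556.182769… → ⌈·⌉ = 4557
j=10: r + 9k = 5072.336615… → ⌈·⌉ = 5073
j=11: r + 10k = 5588.490461… → ⌈·⌉ = 5589
j=12: r + 11k = 6104.644307… → ⌈·⌉ = 6105
j=13: r + 12k = 6620.798153… → ⌈·⌉ = 6621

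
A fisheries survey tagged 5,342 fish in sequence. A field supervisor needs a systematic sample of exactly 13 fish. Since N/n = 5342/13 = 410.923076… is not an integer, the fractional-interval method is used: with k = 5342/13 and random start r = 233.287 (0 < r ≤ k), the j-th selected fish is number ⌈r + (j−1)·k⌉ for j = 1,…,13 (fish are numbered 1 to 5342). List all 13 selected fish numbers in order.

j=1: r + 0k = 233.287 → ⌈·⌉ = 234
j=2: r + 1k = 644.210076… → ⌈·⌉ = 645
j=3: r + 2k = 1055.133153… → ⌈·⌉ = 1056
j=4: r + 3k = 1466.056230… → ⌈·⌉ = 1467
j=5: r + 4k = 1876.979307… → ⌈·⌉ = 1877
j=6: r + 5k = 2287.902384… → ⌈·⌉ = 2288
j=7: r + 6k = 2698.825461… → ⌈·⌉ = 2699
j=8: r + 7k = 3109.748538… → ⌈·⌉ = 3110
j=9: r + 8k = 3520.671615… → ⌈·⌉ = 3521
j=10: r + 9k = 3931.594692… → ⌈·⌉ = 3932
j=11: r + 10k = 4342.517769… → ⌈·⌉ = 4343
j=12: r + 11k = 4753.440846… → ⌈·⌉ = 4754
j=13: r + 12k = 5164.363923… → ⌈·⌉ = 5165

234, 645, 1056, 1467, 1877, 2288, 2699, 3110, 3521, 3932, 4343, 4754, 5165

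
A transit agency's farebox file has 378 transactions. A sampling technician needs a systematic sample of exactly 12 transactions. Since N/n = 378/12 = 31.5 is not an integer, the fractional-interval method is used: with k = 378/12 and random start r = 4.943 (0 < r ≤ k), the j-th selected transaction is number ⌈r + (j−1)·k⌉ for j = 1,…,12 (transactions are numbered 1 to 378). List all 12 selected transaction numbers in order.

5, 37, 68, 100, 131, 163, 194, 226, 257, 289, 320, 352

j=1: r + 0k = 4.943 → ⌈·⌉ = 5
j=2: r + 1k = 36.443 → ⌈·⌉ = 37
j=3: r + 2k = 67.943 → ⌈·⌉ = 68
j=4: r + 3k = 99.443 → ⌈·⌉ = 100
j=5: r + 4k = 130.943 → ⌈·⌉ = 131
j=6: r + 5k = 162.443 → ⌈·⌉ = 163
j=7: r + 6k = 193.943 → ⌈·⌉ = 194
j=8: r + 7k = 225.443 → ⌈·⌉ = 226
j=9: r + 8k = 256.943 → ⌈·⌉ = 257
j=10: r + 9k = 288.443 → ⌈·⌉ = 289
j=11: r + 10k = 319.943 → ⌈·⌉ = 320
j=12: r + 11k = 351.443 → ⌈·⌉ = 352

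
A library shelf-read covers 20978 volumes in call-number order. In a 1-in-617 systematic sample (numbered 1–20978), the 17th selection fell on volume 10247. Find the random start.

k = 617
r = 10247 − (17−1)×617 = 10247 − 9872 = 375

375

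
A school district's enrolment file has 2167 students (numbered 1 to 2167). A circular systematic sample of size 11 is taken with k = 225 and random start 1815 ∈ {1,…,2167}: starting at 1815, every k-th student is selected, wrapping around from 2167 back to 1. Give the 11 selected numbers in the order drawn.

1815, 2040, 98, 323, 548, 773, 998, 1223, 1448, 1673, 1898

Selection 1: 1815
Selection 2: 1815 + 225 = 2040
Selection 3: 2040 + 225 = 2265 → 2265 − 2167 = 98
Selection 4: 98 + 225 = 323
Selection 5: 323 + 225 = 548
Selection 6: 548 + 225 = 773
Selection 7: 773 + 225 = 998
Selection 8: 998 + 225 = 1223
Selection 9: 1223 + 225 = 1448
Selection 10: 1448 + 225 = 1673
Selection 11: 1673 + 225 = 1898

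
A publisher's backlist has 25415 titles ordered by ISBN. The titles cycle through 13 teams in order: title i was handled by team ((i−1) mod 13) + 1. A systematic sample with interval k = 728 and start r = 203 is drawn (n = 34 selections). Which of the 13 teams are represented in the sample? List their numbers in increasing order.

8

Consecutive selections differ by k = 728, so their team numbers differ by 728 mod 13 = 0.
gcd(728, 13) = 13, so the sample visits 13/13 = 1 distinct residues mod 13.
Start 203 is team 8; the teams hit are 8.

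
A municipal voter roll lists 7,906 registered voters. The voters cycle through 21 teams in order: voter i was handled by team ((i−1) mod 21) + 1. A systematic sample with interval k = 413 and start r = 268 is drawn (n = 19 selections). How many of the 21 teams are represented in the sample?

Consecutive selections differ by k = 413, so their team numbers differ by 413 mod 21 = 14.
gcd(413, 21) = 7, so the sample visits 21/7 = 3 distinct residues mod 21.
Start 268 is team 16; the teams hit are 2, 9, 16.

3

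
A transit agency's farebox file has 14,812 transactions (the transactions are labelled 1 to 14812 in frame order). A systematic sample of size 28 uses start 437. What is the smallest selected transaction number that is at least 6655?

6785

k = 14812/28 = 529
Steps past start: ⌈(6655 − 437)/529⌉ = ⌈6218/529⌉ = 12
Selected transaction: 437 + 12×529 = 6785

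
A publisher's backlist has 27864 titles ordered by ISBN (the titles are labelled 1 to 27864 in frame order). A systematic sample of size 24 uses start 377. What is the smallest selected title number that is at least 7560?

8504

k = 27864/24 = 1161
Steps past start: ⌈(7560 − 377)/1161⌉ = ⌈7183/1161⌉ = 7
Selected title: 377 + 7×1161 = 8504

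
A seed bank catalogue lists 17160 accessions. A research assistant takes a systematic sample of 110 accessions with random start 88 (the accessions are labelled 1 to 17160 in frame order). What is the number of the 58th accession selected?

8980

k = 17160/110 = 156
58th selection = r + (58−1)·k = 88 + 57×156 = 88 + 8892 = 8980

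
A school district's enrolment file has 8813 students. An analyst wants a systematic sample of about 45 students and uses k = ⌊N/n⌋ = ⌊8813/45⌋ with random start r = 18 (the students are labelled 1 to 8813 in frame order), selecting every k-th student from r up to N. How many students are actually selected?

k = ⌊8813/45⌋ = 195
Achieved size = ⌊(8813 − 18)/195⌋ + 1 = ⌊8795/195⌋ + 1 = 45 + 1 = 46
(last selection: 18 + 45×195 = 8793 ≤ 8813; next would be 8988 > 8813)

46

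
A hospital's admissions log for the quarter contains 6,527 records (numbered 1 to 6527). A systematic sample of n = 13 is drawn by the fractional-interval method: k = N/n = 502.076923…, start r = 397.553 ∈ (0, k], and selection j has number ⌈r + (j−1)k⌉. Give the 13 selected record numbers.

j=1: r + 0k = 397.553 → ⌈·⌉ = 398
j=2: r + 1k = 899.629923… → ⌈·⌉ = 900
j=3: r + 2k = 1401.706846… → ⌈·⌉ = 1402
j=4: r + 3k = 1903.783769… → ⌈·⌉ = 1904
j=5: r + 4k = 2405.860692… → ⌈·⌉ = 2406
j=6: r + 5k = 2907.937615… → ⌈·⌉ = 2908
j=7: r + 6k = 3410.014538… → ⌈·⌉ = 3411
j=8: r + 7k = 3912.091461… → ⌈·⌉ = 3913
j=9: r + 8k = 4414.168384… → ⌈·⌉ = 4415
j=10: r + 9k = 4916.245307… → ⌈·⌉ = 4917
j=11: r + 10k = 5418.322230… → ⌈·⌉ = 5419
j=12: r + 11k = 5920.399153… → ⌈·⌉ = 5921
j=13: r + 12k = 6422.476076… → ⌈·⌉ = 6423

398, 900, 1402, 1904, 2406, 2908, 3411, 3913, 4415, 4917, 5419, 5921, 6423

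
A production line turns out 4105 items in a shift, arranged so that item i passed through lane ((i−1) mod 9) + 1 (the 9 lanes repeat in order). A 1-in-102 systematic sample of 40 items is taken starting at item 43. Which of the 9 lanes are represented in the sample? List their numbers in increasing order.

Consecutive selections differ by k = 102, so their lane numbers differ by 102 mod 9 = 3.
gcd(102, 9) = 3, so the sample visits 9/3 = 3 distinct residues mod 9.
Start 43 is lane 7; the lanes hit are 1, 4, 7.

1, 4, 7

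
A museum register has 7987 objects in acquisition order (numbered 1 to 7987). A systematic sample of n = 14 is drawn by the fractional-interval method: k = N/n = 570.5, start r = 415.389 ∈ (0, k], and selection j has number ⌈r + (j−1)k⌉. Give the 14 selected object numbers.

j=1: r + 0k = 415.389 → ⌈·⌉ = 416
j=2: r + 1k = 985.889 → ⌈·⌉ = 986
j=3: r + 2k = 1556.389 → ⌈·⌉ = 1557
j=4: r + 3k = 2126.889 → ⌈·⌉ = 2127
j=5: r + 4k = 2697.389 → ⌈·⌉ = 2698
j=6: r + 5k = 3267.889 → ⌈·⌉ = 3268
j=7: r + 6k = 3838.389 → ⌈·⌉ = 3839
j=8: r + 7k = 4408.889 → ⌈·⌉ = 4409
j=9: r + 8k = 4979.389 → ⌈·⌉ = 4980
j=10: r + 9k = 5549.889 → ⌈·⌉ = 5550
j=11: r + 10k = 6120.389 → ⌈·⌉ = 6121
j=12: r + 11k = 6690.889 → ⌈·⌉ = 6691
j=13: r + 12k = 7261.389 → ⌈·⌉ = 7262
j=14: r + 13k = 7831.889 → ⌈·⌉ = 7832

416, 986, 1557, 2127, 2698, 3268, 3839, 4409, 4980, 5550, 6121, 6691, 7262, 7832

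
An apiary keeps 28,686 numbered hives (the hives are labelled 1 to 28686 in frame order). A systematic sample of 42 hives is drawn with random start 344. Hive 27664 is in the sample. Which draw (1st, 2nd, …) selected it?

k = 28686/42 = 683
position = (27664 − 344)/683 + 1 = 27320/683 + 1 = 40 + 1 = 41

41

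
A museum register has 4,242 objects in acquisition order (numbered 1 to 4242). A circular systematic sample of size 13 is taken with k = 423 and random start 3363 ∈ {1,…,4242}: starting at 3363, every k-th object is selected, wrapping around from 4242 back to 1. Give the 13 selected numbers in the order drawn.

Selection 1: 3363
Selection 2: 3363 + 423 = 3786
Selection 3: 3786 + 423 = 4209
Selection 4: 4209 + 423 = 4632 → 4632 − 4242 = 390
Selection 5: 390 + 423 = 813
Selection 6: 813 + 423 = 1236
Selection 7: 1236 + 423 = 1659
Selection 8: 1659 + 423 = 2082
Selection 9: 2082 + 423 = 2505
Selection 10: 2505 + 423 = 2928
Selection 11: 2928 + 423 = 3351
Selection 12: 3351 + 423 = 3774
Selection 13: 3774 + 423 = 4197

3363, 3786, 4209, 390, 813, 1236, 1659, 2082, 2505, 2928, 3351, 3774, 4197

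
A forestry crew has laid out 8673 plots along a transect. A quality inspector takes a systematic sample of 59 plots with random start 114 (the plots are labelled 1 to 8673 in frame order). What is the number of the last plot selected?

8640

k = 8673/59 = 147
59th selection = r + (59−1)·k = 114 + 58×147 = 114 + 8526 = 8640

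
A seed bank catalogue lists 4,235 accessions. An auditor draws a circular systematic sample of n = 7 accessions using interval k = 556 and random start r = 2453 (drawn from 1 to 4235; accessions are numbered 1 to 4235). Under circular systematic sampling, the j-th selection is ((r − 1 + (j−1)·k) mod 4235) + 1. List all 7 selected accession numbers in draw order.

2453, 3009, 3565, 4121, 442, 998, 1554

Selection 1: 2453
Selection 2: 2453 + 556 = 3009
Selection 3: 3009 + 556 = 3565
Selection 4: 3565 + 556 = 4121
Selection 5: 4121 + 556 = 4677 → 4677 − 4235 = 442
Selection 6: 442 + 556 = 998
Selection 7: 998 + 556 = 1554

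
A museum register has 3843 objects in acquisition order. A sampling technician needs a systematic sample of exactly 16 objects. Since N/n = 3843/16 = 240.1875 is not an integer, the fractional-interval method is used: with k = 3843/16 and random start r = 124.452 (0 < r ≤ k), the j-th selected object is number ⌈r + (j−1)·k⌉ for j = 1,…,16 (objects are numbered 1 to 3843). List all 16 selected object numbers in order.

j=1: r + 0k = 124.452 → ⌈·⌉ = 125
j=2: r + 1k = 364.6395 → ⌈·⌉ = 365
j=3: r + 2k = 604.827 → ⌈·⌉ = 605
j=4: r + 3k = 845.0145 → ⌈·⌉ = 846
j=5: r + 4k = 1085.202 → ⌈·⌉ = 1086
j=6: r + 5k = 1325.3895 → ⌈·⌉ = 1326
j=7: r + 6k = 1565.577 → ⌈·⌉ = 1566
j=8: r + 7k = 1805.7645 → ⌈·⌉ = 1806
j=9: r + 8k = 2045.952 → ⌈·⌉ = 2046
j=10: r + 9k = 2286.1395 → ⌈·⌉ = 2287
j=11: r + 10k = 2526.327 → ⌈·⌉ = 2527
j=12: r + 11k = 2766.5145 → ⌈·⌉ = 2767
j=13: r + 12k = 3006.702 → ⌈·⌉ = 3007
j=14: r + 13k = 3246.8895 → ⌈·⌉ = 3247
j=15: r + 14k = 3487.077 → ⌈·⌉ = 3488
j=16: r + 15k = 3727.2645 → ⌈·⌉ = 3728

125, 365, 605, 846, 1086, 1326, 1566, 1806, 2046, 2287, 2527, 2767, 3007, 3247, 3488, 3728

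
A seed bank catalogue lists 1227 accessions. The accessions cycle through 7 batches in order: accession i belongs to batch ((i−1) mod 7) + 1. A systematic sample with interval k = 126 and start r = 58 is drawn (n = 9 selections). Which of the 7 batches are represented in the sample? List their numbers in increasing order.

Consecutive selections differ by k = 126, so their batch numbers differ by 126 mod 7 = 0.
gcd(126, 7) = 7, so the sample visits 7/7 = 1 distinct residues mod 7.
Start 58 is batch 2; the batches hit are 2.

2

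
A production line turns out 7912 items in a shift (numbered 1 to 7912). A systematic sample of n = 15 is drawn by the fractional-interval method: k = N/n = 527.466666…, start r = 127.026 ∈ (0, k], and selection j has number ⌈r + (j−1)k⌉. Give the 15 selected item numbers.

128, 655, 1182, 1710, 2237, 2765, 3292, 3820, 4347, 4875, 5402, 5930, 6457, 6985, 7512

j=1: r + 0k = 127.026 → ⌈·⌉ = 128
j=2: r + 1k = 654.492666… → ⌈·⌉ = 655
j=3: r + 2k = 1181.959333… → ⌈·⌉ = 1182
j=4: r + 3k = 1709.426 → ⌈·⌉ = 1710
j=5: r + 4k = 2236.892666… → ⌈·⌉ = 2237
j=6: r + 5k = 2764.359333… → ⌈·⌉ = 2765
j=7: r + 6k = 3291.826 → ⌈·⌉ = 3292
j=8: r + 7k = 3819.292666… → ⌈·⌉ = 3820
j=9: r + 8k = 4346.759333… → ⌈·⌉ = 4347
j=10: r + 9k = 4874.226 → ⌈·⌉ = 4875
j=11: r + 10k = 5401.692666… → ⌈·⌉ = 5402
j=12: r + 11k = 5929.159333… → ⌈·⌉ = 5930
j=13: r + 12k = 6456.626 → ⌈·⌉ = 6457
j=14: r + 13k = 6984.092666… → ⌈·⌉ = 6985
j=15: r + 14k = 7511.559333… → ⌈·⌉ = 7512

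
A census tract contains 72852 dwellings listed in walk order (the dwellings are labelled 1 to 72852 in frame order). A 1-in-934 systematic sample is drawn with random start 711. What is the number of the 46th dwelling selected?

42741

k = 934
46th selection = r + (46−1)·k = 711 + 45×934 = 711 + 42030 = 42741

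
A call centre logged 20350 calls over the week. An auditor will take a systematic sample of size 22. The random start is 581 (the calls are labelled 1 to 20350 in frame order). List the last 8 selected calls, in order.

k = N/n = 20350/22 = 925
15th selection = 581 + 14×925 = 13531
16th: 13531 + 925 = 14456
17th: 14456 + 925 = 15381
18th: 15381 + 925 = 16306
19th: 16306 + 925 = 17231
20th: 17231 + 925 = 18156
21st: 18156 + 925 = 19081
22nd: 19081 + 925 = 20006

13531, 14456, 15381, 16306, 17231, 18156, 19081, 20006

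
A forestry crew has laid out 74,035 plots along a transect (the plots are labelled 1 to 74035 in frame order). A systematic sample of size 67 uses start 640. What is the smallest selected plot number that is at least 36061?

k = 74035/67 = 1105
Steps past start: ⌈(36061 − 640)/1105⌉ = ⌈35421/1105⌉ = 33
Selected plot: 640 + 33×1105 = 37105

37105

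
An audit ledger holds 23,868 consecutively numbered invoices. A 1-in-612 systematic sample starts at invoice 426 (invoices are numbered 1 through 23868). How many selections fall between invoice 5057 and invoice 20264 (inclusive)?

25

k = 612
First selection ≥ 5057: 426 + ⌈(5057−426)/612⌉·612 = 426 + 8×612 = 5322
Last selection ≤ 20264: 426 + ⌊(20264−426)/612⌋·612 = 426 + 32×612 = 20010
Count = 32 − 8 + 1 = 25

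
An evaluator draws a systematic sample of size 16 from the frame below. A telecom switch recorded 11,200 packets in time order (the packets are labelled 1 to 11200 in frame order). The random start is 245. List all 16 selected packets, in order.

k = N/n = 11200/16 = 700
packet 1: 245
packet 2: 245 + 700 = 945
packet 3: 945 + 700 = 1645
packet 4: 1645 + 700 = 2345
packet 5: 2345 + 700 = 3045
packet 6: 3045 + 700 = 3745
packet 7: 3745 + 700 = 4445
packet 8: 4445 + 700 = 5145
packet 9: 5145 + 700 = 5845
packet 10: 5845 + 700 = 6545
packet 11: 6545 + 700 = 7245
packet 12: 7245 + 700 = 7945
packet 13: 7945 + 700 = 8645
packet 14: 8645 + 700 = 9345
packet 15: 9345 + 700 = 10045
packet 16: 10045 + 700 = 10745

245, 945, 1645, 2345, 3045, 3745, 4445, 5145, 5845, 6545, 7245, 7945, 8645, 9345, 10045, 10745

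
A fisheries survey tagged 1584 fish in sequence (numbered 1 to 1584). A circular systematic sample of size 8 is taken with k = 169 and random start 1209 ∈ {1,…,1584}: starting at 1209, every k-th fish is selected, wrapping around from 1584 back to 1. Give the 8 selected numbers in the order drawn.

1209, 1378, 1547, 132, 301, 470, 639, 808

Selection 1: 1209
Selection 2: 1209 + 169 = 1378
Selection 3: 1378 + 169 = 1547
Selection 4: 1547 + 169 = 1716 → 1716 − 1584 = 132
Selection 5: 132 + 169 = 301
Selection 6: 301 + 169 = 470
Selection 7: 470 + 169 = 639
Selection 8: 639 + 169 = 808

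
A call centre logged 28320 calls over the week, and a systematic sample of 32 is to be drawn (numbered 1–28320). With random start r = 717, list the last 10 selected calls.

k = N/n = 28320/32 = 885
23rd selection = 717 + 22×885 = 20187
24th: 20187 + 885 = 21072
25th: 21072 + 885 = 21957
26th: 21957 + 885 = 22842
27th: 22842 + 885 = 23727
28th: 23727 + 885 = 24612
29th: 24612 + 885 = 25497
30th: 25497 + 885 = 26382
31st: 26382 + 885 = 27267
32nd: 27267 + 885 = 28152

20187, 21072, 21957, 22842, 23727, 24612, 25497, 26382, 27267, 28152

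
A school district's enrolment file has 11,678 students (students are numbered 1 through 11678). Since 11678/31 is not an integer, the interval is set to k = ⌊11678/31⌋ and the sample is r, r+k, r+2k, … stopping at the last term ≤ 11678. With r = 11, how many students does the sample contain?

32

k = ⌊11678/31⌋ = 376
Achieved size = ⌊(11678 − 11)/376⌋ + 1 = ⌊11667/376⌋ + 1 = 31 + 1 = 32
(last selection: 11 + 31×376 = 11667 ≤ 11678; next would be 12043 > 11678)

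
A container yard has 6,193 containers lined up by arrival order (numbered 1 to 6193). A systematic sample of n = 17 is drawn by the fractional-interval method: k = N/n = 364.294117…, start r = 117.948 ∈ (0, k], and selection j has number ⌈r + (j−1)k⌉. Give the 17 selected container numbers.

118, 483, 847, 1211, 1576, 1940, 2304, 2669, 3033, 3397, 3761, 4126, 4490, 4854, 5219, 5583, 5947

j=1: r + 0k = 117.948 → ⌈·⌉ = 118
j=2: r + 1k = 482.242117… → ⌈·⌉ = 483
j=3: r + 2k = 846.536235… → ⌈·⌉ = 847
j=4: r + 3k = 1210.830352… → ⌈·⌉ = 1211
j=5: r + 4k = 1575.124470… → ⌈·⌉ = 1576
j=6: r + 5k = 1939.418588… → ⌈·⌉ = 1940
j=7: r + 6k = 2303.712705… → ⌈·⌉ = 2304
j=8: r + 7k = 2668.006823… → ⌈·⌉ = 2669
j=9: r + 8k = 3032.300941… → ⌈·⌉ = 3033
j=10: r + 9k = 3396.595058… → ⌈·⌉ = 3397
j=11: r + 10k = 3760.889176… → ⌈·⌉ = 3761
j=12: r + 11k = 4125.183294… → ⌈·⌉ = 4126
j=13: r + 12k = 4489.477411… → ⌈·⌉ = 4490
j=14: r + 13k = 4853.771529… → ⌈·⌉ = 4854
j=15: r + 14k = 5218.065647… → ⌈·⌉ = 5219
j=16: r + 15k = 5582.359764… → ⌈·⌉ = 5583
j=17: r + 16k = 5946.653882… → ⌈·⌉ = 5947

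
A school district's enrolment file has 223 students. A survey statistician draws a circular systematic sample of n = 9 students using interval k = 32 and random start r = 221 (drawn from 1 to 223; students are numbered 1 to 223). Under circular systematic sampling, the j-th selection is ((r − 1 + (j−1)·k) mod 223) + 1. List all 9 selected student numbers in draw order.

Selection 1: 221
Selection 2: 221 + 32 = 253 → 253 − 223 = 30
Selection 3: 30 + 32 = 62
Selection 4: 62 + 32 = 94
Selection 5: 94 + 32 = 126
Selection 6: 126 + 32 = 158
Selection 7: 158 + 32 = 190
Selection 8: 190 + 32 = 222
Selection 9: 222 + 32 = 254 → 254 − 223 = 31

221, 30, 62, 94, 126, 158, 190, 222, 31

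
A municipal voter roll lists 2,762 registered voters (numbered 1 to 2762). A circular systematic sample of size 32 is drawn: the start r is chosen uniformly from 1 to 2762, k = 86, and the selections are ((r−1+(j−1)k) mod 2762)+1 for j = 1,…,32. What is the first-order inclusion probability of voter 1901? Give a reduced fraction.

For each position j, as r ranges over 1…2762 the j-th selection hits every voter exactly once, so voter 1901 is selected for exactly 32 of the 2762 starts.
Inclusion probability = 32/2762 = 16/1381.

16/1381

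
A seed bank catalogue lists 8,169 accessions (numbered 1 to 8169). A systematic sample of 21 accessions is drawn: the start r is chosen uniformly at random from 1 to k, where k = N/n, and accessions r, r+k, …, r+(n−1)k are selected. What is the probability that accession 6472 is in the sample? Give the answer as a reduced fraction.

1/389

k = 8169/21 = 389.
Accession 6472 is selected iff r ≡ 6472 (mod 389); exactly one such r in {1,…,389}.
Inclusion probability = 1/389.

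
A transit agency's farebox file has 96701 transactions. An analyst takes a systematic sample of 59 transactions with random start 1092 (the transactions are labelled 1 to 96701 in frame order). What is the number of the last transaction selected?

k = 96701/59 = 1639
59th selection = r + (59−1)·k = 1092 + 58×1639 = 1092 + 95062 = 96154

96154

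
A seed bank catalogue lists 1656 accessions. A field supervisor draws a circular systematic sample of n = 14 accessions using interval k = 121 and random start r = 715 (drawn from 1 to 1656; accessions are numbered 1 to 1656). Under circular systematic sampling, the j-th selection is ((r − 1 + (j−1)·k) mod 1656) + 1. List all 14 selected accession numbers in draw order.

715, 836, 957, 1078, 1199, 1320, 1441, 1562, 27, 148, 269, 390, 511, 632

Selection 1: 715
Selection 2: 715 + 121 = 836
Selection 3: 836 + 121 = 957
Selection 4: 957 + 121 = 1078
Selection 5: 1078 + 121 = 1199
Selection 6: 1199 + 121 = 1320
Selection 7: 1320 + 121 = 1441
Selection 8: 1441 + 121 = 1562
Selection 9: 1562 + 121 = 1683 → 1683 − 1656 = 27
Selection 10: 27 + 121 = 148
Selection 11: 148 + 121 = 269
Selection 12: 269 + 121 = 390
Selection 13: 390 + 121 = 511
Selection 14: 511 + 121 = 632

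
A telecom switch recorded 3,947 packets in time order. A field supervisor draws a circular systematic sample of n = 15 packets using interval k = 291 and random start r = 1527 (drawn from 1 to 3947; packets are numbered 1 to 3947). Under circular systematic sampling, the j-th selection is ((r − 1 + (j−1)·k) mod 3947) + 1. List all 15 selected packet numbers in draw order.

Selection 1: 1527
Selection 2: 1527 + 291 = 1818
Selection 3: 1818 + 291 = 2109
Selection 4: 2109 + 291 = 2400
Selection 5: 2400 + 291 = 2691
Selection 6: 2691 + 291 = 2982
Selection 7: 2982 + 291 = 3273
Selection 8: 3273 + 291 = 3564
Selection 9: 3564 + 291 = 3855
Selection 10: 3855 + 291 = 4146 → 4146 − 3947 = 199
Selection 11: 199 + 291 = 490
Selection 12: 490 + 291 = 781
Selection 13: 781 + 291 = 1072
Selection 14: 1072 + 291 = 1363
Selection 15: 1363 + 291 = 1654

1527, 1818, 2109, 2400, 2691, 2982, 3273, 3564, 3855, 199, 490, 781, 1072, 1363, 1654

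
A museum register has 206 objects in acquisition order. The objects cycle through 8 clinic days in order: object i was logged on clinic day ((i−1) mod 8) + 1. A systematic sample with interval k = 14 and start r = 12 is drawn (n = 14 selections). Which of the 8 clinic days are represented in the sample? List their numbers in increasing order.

Consecutive selections differ by k = 14, so their clinic day numbers differ by 14 mod 8 = 6.
gcd(14, 8) = 2, so the sample visits 8/2 = 4 distinct residues mod 8.
Start 12 is clinic day 4; the clinic days hit are 2, 4, 6, 8.

2, 4, 6, 8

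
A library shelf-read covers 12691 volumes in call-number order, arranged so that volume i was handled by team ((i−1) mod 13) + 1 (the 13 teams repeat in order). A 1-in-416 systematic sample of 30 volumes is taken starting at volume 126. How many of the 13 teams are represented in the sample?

1

Consecutive selections differ by k = 416, so their team numbers differ by 416 mod 13 = 0.
gcd(416, 13) = 13, so the sample visits 13/13 = 1 distinct residues mod 13.
Start 126 is team 9; the teams hit are 9.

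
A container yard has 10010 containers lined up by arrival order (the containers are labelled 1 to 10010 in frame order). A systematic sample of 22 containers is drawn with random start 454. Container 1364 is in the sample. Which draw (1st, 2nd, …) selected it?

3

k = 10010/22 = 455
position = (1364 − 454)/455 + 1 = 910/455 + 1 = 2 + 1 = 3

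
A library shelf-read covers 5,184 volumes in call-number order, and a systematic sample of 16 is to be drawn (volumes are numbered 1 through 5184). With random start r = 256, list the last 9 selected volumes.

k = N/n = 5184/16 = 324
8th selection = 256 + 7×324 = 2524
9th: 2524 + 324 = 2848
10th: 2848 + 324 = 3172
11th: 3172 + 324 = 3496
12th: 3496 + 324 = 3820
13th: 3820 + 324 = 4144
14th: 4144 + 324 = 4468
15th: 4468 + 324 = 4792
16th: 4792 + 324 = 5116

2524, 2848, 3172, 3496, 3820, 4144, 4468, 4792, 5116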